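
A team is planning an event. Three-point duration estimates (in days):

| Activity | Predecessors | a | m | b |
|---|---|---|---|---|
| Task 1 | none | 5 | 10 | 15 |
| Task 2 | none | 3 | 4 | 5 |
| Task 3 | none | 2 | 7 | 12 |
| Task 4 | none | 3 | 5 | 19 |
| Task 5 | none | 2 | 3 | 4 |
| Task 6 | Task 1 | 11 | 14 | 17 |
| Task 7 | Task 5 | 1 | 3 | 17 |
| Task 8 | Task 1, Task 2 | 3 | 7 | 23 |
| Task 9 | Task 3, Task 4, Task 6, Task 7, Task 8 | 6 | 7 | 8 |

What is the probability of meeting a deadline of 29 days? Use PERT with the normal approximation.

te_Task 1 = (5 + 4·10 + 15)/6 = 60/6 = 10; σ²_Task 1 = ((15−5)/6)² = 2.778
te_Task 2 = (3 + 4·4 + 5)/6 = 24/6 = 4; σ²_Task 2 = ((5−3)/6)² = 0.111
te_Task 3 = (2 + 4·7 + 12)/6 = 42/6 = 7; σ²_Task 3 = ((12−2)/6)² = 2.778
te_Task 4 = (3 + 4·5 + 19)/6 = 42/6 = 7; σ²_Task 4 = ((19−3)/6)² = 7.111
te_Task 5 = (2 + 4·3 + 4)/6 = 18/6 = 3; σ²_Task 5 = ((4−2)/6)² = 0.111
te_Task 6 = (11 + 4·14 + 17)/6 = 84/6 = 14; σ²_Task 6 = ((17−11)/6)² = 1.000
te_Task 7 = (1 + 4·3 + 17)/6 = 30/6 = 5; σ²_Task 7 = ((17−1)/6)² = 7.111
te_Task 8 = (3 + 4·7 + 23)/6 = 54/6 = 9; σ²_Task 8 = ((23−3)/6)² = 11.111
te_Task 9 = (6 + 4·7 + 8)/6 = 42/6 = 7; σ²_Task 9 = ((8−6)/6)² = 0.111

Forward pass:
ES_Task 1 = 0; EF_Task 1 = 10
ES_Task 2 = 0; EF_Task 2 = 4
ES_Task 3 = 0; EF_Task 3 = 7
ES_Task 4 = 0; EF_Task 4 = 7
ES_Task 5 = 0; EF_Task 5 = 3
ES_Task 6 = 10; EF_Task 6 = 10+14 = 24
ES_Task 7 = 3; EF_Task 7 = 3+5 = 8
ES_Task 8 = max(EF_Task 1=10, EF_Task 2=4) = 10; EF_Task 8 = 10+9 = 19
ES_Task 9 = max(EF_Task 3=7, EF_Task 4=7, EF_Task 6=24, EF_Task 7=8, EF_Task 8=19) = 24; EF_Task 9 = 24+7 = 31
Expected project duration μ = 31 days. Critical path: Task 1 → Task 6 → Task 9.

Variance along critical path = 2.778 + 1.000 + 0.111 = 3.889; σ = √3.889 = 1.972 days.
Z = (29 − 31) / 1.972 = -1.014
P(T ≤ 29) = Φ(-1.014) ≈ 0.155

0.155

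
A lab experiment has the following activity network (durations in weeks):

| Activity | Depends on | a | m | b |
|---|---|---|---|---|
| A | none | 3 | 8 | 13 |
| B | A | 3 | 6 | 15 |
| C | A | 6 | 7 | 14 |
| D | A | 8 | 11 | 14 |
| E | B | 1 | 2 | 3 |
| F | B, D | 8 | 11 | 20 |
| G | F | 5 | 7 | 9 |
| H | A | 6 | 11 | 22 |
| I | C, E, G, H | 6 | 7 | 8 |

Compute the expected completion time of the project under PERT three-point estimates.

45 weeks

te_A = (3 + 4·8 + 13)/6 = 48/6 = 8
te_B = (3 + 4·6 + 15)/6 = 42/6 = 7
te_C = (6 + 4·7 + 14)/6 = 48/6 = 8
te_D = (8 + 4·11 + 14)/6 = 66/6 = 11
te_E = (1 + 4·2 + 3)/6 = 12/6 = 2
te_F = (8 + 4·11 + 20)/6 = 72/6 = 12
te_G = (5 + 4·7 + 9)/6 = 42/6 = 7
te_H = (6 + 4·11 + 22)/6 = 72/6 = 12
te_I = (6 + 4·7 + 8)/6 = 42/6 = 7

Forward pass:
ES_A = 0; EF_A = 8
ES_B = 8; EF_B = 8+7 = 15
ES_C = 8; EF_C = 8+8 = 16
ES_D = 8; EF_D = 8+11 = 19
ES_E = 15; EF_E = 15+2 = 17
ES_F = max(EF_B=15, EF_D=19) = 19; EF_F = 19+12 = 31
ES_G = 31; EF_G = 31+7 = 38
ES_H = 8; EF_H = 8+12 = 20
ES_I = max(EF_C=16, EF_E=17, EF_G=38, EF_H=20) = 38; EF_I = 38+7 = 45
Expected project duration μ = 45 weeks. Critical path: A → D → F → G → I.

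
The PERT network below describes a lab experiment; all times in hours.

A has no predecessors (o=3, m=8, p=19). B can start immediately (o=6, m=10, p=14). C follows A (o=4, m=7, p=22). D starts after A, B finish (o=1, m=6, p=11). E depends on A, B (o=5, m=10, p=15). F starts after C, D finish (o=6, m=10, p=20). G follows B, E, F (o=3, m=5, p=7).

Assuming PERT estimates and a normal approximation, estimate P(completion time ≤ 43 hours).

te_A = (3 + 4·8 + 19)/6 = 54/6 = 9; σ²_A = ((19−3)/6)² = 7.111
te_B = (6 + 4·10 + 14)/6 = 60/6 = 10; σ²_B = ((14−6)/6)² = 1.778
te_C = (4 + 4·7 + 22)/6 = 54/6 = 9; σ²_C = ((22−4)/6)² = 9.000
te_D = (1 + 4·6 + 11)/6 = 36/6 = 6; σ²_D = ((11−1)/6)² = 2.778
te_E = (5 + 4·10 + 15)/6 = 60/6 = 10; σ²_E = ((15−5)/6)² = 2.778
te_F = (6 + 4·10 + 20)/6 = 66/6 = 11; σ²_F = ((20−6)/6)² = 5.444
te_G = (3 + 4·5 + 7)/6 = 30/6 = 5; σ²_G = ((7−3)/6)² = 0.444

Forward pass:
ES_A = 0; EF_A = 9
ES_B = 0; EF_B = 10
ES_C = 9; EF_C = 9+9 = 18
ES_D = max(EF_A=9, EF_B=10) = 10; EF_D = 10+6 = 16
ES_E = max(EF_A=9, EF_B=10) = 10; EF_E = 10+10 = 20
ES_F = max(EF_C=18, EF_D=16) = 18; EF_F = 18+11 = 29
ES_G = max(EF_B=10, EF_E=20, EF_F=29) = 29; EF_G = 29+5 = 34
Expected project duration μ = 34 hours. Critical path: A → C → F → G.

Variance along critical path = 7.111 + 9.000 + 5.444 + 0.444 = 22.000; σ = √22.000 = 4.690 hours.
Z = (43 − 34) / 4.690 = 1.919
P(T ≤ 43) = Φ(1.919) ≈ 0.972

0.972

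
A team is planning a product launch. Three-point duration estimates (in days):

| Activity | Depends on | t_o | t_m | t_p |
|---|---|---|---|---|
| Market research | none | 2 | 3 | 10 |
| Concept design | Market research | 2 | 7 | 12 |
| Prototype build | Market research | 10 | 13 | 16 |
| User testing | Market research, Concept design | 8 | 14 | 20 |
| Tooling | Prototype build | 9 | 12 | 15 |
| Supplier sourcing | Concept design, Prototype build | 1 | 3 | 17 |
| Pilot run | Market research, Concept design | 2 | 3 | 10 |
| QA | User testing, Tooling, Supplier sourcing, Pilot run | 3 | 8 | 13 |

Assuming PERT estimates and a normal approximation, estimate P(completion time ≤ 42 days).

0.975

te_Market research = (2 + 4·3 + 10)/6 = 24/6 = 4; σ²_Market research = ((10−2)/6)² = 1.778
te_Concept design = (2 + 4·7 + 12)/6 = 42/6 = 7; σ²_Concept design = ((12−2)/6)² = 2.778
te_Prototype build = (10 + 4·13 + 16)/6 = 78/6 = 13; σ²_Prototype build = ((16−10)/6)² = 1.000
te_User testing = (8 + 4·14 + 20)/6 = 84/6 = 14; σ²_User testing = ((20−8)/6)² = 4.000
te_Tooling = (9 + 4·12 + 15)/6 = 72/6 = 12; σ²_Tooling = ((15−9)/6)² = 1.000
te_Supplier sourcing = (1 + 4·3 + 17)/6 = 30/6 = 5; σ²_Supplier sourcing = ((17−1)/6)² = 7.111
te_Pilot run = (2 + 4·3 + 10)/6 = 24/6 = 4; σ²_Pilot run = ((10−2)/6)² = 1.778
te_QA = (3 + 4·8 + 13)/6 = 48/6 = 8; σ²_QA = ((13−3)/6)² = 2.778

Forward pass:
ES_Market research = 0; EF_Market research = 4
ES_Concept design = 4; EF_Concept design = 4+7 = 11
ES_Prototype build = 4; EF_Prototype build = 4+13 = 17
ES_User testing = max(EF_Market research=4, EF_Concept design=11) = 11; EF_User testing = 11+14 = 25
ES_Tooling = 17; EF_Tooling = 17+12 = 29
ES_Supplier sourcing = max(EF_Concept design=11, EF_Prototype build=17) = 17; EF_Supplier sourcing = 17+5 = 22
ES_Pilot run = max(EF_Market research=4, EF_Concept design=11) = 11; EF_Pilot run = 11+4 = 15
ES_QA = max(EF_User testing=25, EF_Tooling=29, EF_Supplier sourcing=22, EF_Pilot run=15) = 29; EF_QA = 29+8 = 37
Expected project duration μ = 37 days. Critical path: Market research → Prototype build → Tooling → QA.

Variance along critical path = 1.778 + 1.000 + 1.000 + 2.778 = 6.556; σ = √6.556 = 2.560 days.
Z = (42 − 37) / 2.560 = 1.953
P(T ≤ 42) = Φ(1.953) ≈ 0.975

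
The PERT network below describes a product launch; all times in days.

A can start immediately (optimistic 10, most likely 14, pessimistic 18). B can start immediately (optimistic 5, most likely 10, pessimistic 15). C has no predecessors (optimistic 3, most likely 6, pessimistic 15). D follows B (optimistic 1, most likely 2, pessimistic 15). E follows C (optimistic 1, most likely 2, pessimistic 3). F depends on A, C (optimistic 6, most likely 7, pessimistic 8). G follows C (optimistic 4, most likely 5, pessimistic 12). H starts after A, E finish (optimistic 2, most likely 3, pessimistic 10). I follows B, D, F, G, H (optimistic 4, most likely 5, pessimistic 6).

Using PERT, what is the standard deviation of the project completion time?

1.41 days

te_A = (10 + 4·14 + 18)/6 = 84/6 = 14; σ²_A = ((18−10)/6)² = 1.778
te_B = (5 + 4·10 + 15)/6 = 60/6 = 10; σ²_B = ((15−5)/6)² = 2.778
te_C = (3 + 4·6 + 15)/6 = 42/6 = 7; σ²_C = ((15−3)/6)² = 4.000
te_D = (1 + 4·2 + 15)/6 = 24/6 = 4; σ²_D = ((15−1)/6)² = 5.444
te_E = (1 + 4·2 + 3)/6 = 12/6 = 2; σ²_E = ((3−1)/6)² = 0.111
te_F = (6 + 4·7 + 8)/6 = 42/6 = 7; σ²_F = ((8−6)/6)² = 0.111
te_G = (4 + 4·5 + 12)/6 = 36/6 = 6; σ²_G = ((12−4)/6)² = 1.778
te_H = (2 + 4·3 + 10)/6 = 24/6 = 4; σ²_H = ((10−2)/6)² = 1.778
te_I = (4 + 4·5 + 6)/6 = 30/6 = 5; σ²_I = ((6−4)/6)² = 0.111

Forward pass:
ES_A = 0; EF_A = 14
ES_B = 0; EF_B = 10
ES_C = 0; EF_C = 7
ES_D = 10; EF_D = 10+4 = 14
ES_E = 7; EF_E = 7+2 = 9
ES_F = max(EF_A=14, EF_C=7) = 14; EF_F = 14+7 = 21
ES_G = 7; EF_G = 7+6 = 13
ES_H = max(EF_A=14, EF_E=9) = 14; EF_H = 14+4 = 18
ES_I = max(EF_B=10, EF_D=14, EF_F=21, EF_G=13, EF_H=18) = 21; EF_I = 21+5 = 26
Expected project duration μ = 26 days. Critical path: A → F → I.

Variance along critical path = 1.778 + 0.111 + 0.111 = 2.000
σ = √2.000 = 1.414 days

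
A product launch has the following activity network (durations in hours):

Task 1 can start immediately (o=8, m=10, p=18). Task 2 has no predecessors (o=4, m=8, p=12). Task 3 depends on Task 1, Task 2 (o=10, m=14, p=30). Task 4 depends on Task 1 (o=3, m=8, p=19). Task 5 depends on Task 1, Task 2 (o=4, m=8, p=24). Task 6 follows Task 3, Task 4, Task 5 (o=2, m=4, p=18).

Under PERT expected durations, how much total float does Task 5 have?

te_Task 1 = (8 + 4·10 + 18)/6 = 66/6 = 11
te_Task 2 = (4 + 4·8 + 12)/6 = 48/6 = 8
te_Task 3 = (10 + 4·14 + 30)/6 = 96/6 = 16
te_Task 4 = (3 + 4·8 + 19)/6 = 54/6 = 9
te_Task 5 = (4 + 4·8 + 24)/6 = 60/6 = 10
te_Task 6 = (2 + 4·4 + 18)/6 = 36/6 = 6

Forward pass:
ES_Task 1 = 0; EF_Task 1 = 11
ES_Task 2 = 0; EF_Task 2 = 8
ES_Task 3 = max(EF_Task 1=11, EF_Task 2=8) = 11; EF_Task 3 = 11+16 = 27
ES_Task 4 = 11; EF_Task 4 = 11+9 = 20
ES_Task 5 = max(EF_Task 1=11, EF_Task 2=8) = 11; EF_Task 5 = 11+10 = 21
ES_Task 6 = max(EF_Task 3=27, EF_Task 4=20, EF_Task 5=21) = 27; EF_Task 6 = 27+6 = 33
Expected project duration μ = 33 hours. Critical path: Task 1 → Task 3 → Task 6.

Backward pass:
LF_Task 6 = 33; LS_Task 6 = 33−6 = 27
LF_Task 5 = LS_Task 6 = 27; LS_Task 5 = 27−10 = 17
LF_Task 4 = LS_Task 6 = 27; LS_Task 4 = 27−9 = 18
LF_Task 3 = LS_Task 6 = 27; LS_Task 3 = 27−16 = 11
LF_Task 2 = min(LS_Task 3=11, LS_Task 5=17) = 11; LS_Task 2 = 11−8 = 3
LF_Task 1 = min(LS_Task 3=11, LS_Task 4=18, LS_Task 5=17) = 11; LS_Task 1 = 11−11 = 0
Slack_Task 5 = LS_Task 5 − ES_Task 5 = 17 − 11 = 6

6 hours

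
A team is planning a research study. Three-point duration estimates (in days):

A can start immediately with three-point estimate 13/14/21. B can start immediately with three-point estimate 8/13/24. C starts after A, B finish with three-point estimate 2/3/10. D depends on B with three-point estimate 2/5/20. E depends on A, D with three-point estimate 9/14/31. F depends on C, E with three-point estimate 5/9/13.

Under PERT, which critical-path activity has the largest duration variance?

E

te_A = (13 + 4·14 + 21)/6 = 90/6 = 15; σ²_A = ((21−13)/6)² = 1.778
te_B = (8 + 4·13 + 24)/6 = 84/6 = 14; σ²_B = ((24−8)/6)² = 7.111
te_C = (2 + 4·3 + 10)/6 = 24/6 = 4; σ²_C = ((10−2)/6)² = 1.778
te_D = (2 + 4·5 + 20)/6 = 42/6 = 7; σ²_D = ((20−2)/6)² = 9.000
te_E = (9 + 4·14 + 31)/6 = 96/6 = 16; σ²_E = ((31−9)/6)² = 13.444
te_F = (5 + 4·9 + 13)/6 = 54/6 = 9; σ²_F = ((13−5)/6)² = 1.778

Forward pass:
ES_A = 0; EF_A = 15
ES_B = 0; EF_B = 14
ES_C = max(EF_A=15, EF_B=14) = 15; EF_C = 15+4 = 19
ES_D = 14; EF_D = 14+7 = 21
ES_E = max(EF_A=15, EF_D=21) = 21; EF_E = 21+16 = 37
ES_F = max(EF_C=19, EF_E=37) = 37; EF_F = 37+9 = 46
Expected project duration μ = 46 days. Critical path: B → D → E → F.

Variances on critical path: σ²_B=7.111, σ²_D=9.000, σ²_E=13.444, σ²_F=1.778.
Largest is σ²_E = 13.444.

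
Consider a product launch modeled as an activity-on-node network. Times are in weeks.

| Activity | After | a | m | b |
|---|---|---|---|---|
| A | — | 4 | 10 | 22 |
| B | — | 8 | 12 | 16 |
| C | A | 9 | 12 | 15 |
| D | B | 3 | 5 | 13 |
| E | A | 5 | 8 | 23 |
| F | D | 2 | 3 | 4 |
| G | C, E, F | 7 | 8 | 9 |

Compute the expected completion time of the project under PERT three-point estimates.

31 weeks

te_A = (4 + 4·10 + 22)/6 = 66/6 = 11
te_B = (8 + 4·12 + 16)/6 = 72/6 = 12
te_C = (9 + 4·12 + 15)/6 = 72/6 = 12
te_D = (3 + 4·5 + 13)/6 = 36/6 = 6
te_E = (5 + 4·8 + 23)/6 = 60/6 = 10
te_F = (2 + 4·3 + 4)/6 = 18/6 = 3
te_G = (7 + 4·8 + 9)/6 = 48/6 = 8

Forward pass:
ES_A = 0; EF_A = 11
ES_B = 0; EF_B = 12
ES_C = 11; EF_C = 11+12 = 23
ES_D = 12; EF_D = 12+6 = 18
ES_E = 11; EF_E = 11+10 = 21
ES_F = 18; EF_F = 18+3 = 21
ES_G = max(EF_C=23, EF_E=21, EF_F=21) = 23; EF_G = 23+8 = 31
Expected project duration μ = 31 weeks. Critical path: A → C → G.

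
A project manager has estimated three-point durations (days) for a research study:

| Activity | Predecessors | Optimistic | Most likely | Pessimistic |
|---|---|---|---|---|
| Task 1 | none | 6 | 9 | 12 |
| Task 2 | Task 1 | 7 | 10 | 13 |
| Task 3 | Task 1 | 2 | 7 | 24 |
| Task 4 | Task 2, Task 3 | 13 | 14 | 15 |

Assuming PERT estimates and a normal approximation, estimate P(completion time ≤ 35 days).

te_Task 1 = (6 + 4·9 + 12)/6 = 54/6 = 9; σ²_Task 1 = ((12−6)/6)² = 1.000
te_Task 2 = (7 + 4·10 + 13)/6 = 60/6 = 10; σ²_Task 2 = ((13−7)/6)² = 1.000
te_Task 3 = (2 + 4·7 + 24)/6 = 54/6 = 9; σ²_Task 3 = ((24−2)/6)² = 13.444
te_Task 4 = (13 + 4·14 + 15)/6 = 84/6 = 14; σ²_Task 4 = ((15−13)/6)² = 0.111

Forward pass:
ES_Task 1 = 0; EF_Task 1 = 9
ES_Task 2 = 9; EF_Task 2 = 9+10 = 19
ES_Task 3 = 9; EF_Task 3 = 9+9 = 18
ES_Task 4 = max(EF_Task 2=19, EF_Task 3=18) = 19; EF_Task 4 = 19+14 = 33
Expected project duration μ = 33 days. Critical path: Task 1 → Task 2 → Task 4.

Variance along critical path = 1.000 + 1.000 + 0.111 = 2.111; σ = √2.111 = 1.453 days.
Z = (35 − 33) / 1.453 = 1.376
P(T ≤ 35) = Φ(1.376) ≈ 0.916

0.916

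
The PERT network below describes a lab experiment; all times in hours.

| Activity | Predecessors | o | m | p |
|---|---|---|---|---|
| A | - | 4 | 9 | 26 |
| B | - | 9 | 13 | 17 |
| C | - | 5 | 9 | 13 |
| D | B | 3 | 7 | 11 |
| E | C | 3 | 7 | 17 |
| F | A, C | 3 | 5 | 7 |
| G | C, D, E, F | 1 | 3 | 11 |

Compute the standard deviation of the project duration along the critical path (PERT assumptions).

2.52 hours

te_A = (4 + 4·9 + 26)/6 = 66/6 = 11; σ²_A = ((26−4)/6)² = 13.444
te_B = (9 + 4·13 + 17)/6 = 78/6 = 13; σ²_B = ((17−9)/6)² = 1.778
te_C = (5 + 4·9 + 13)/6 = 54/6 = 9; σ²_C = ((13−5)/6)² = 1.778
te_D = (3 + 4·7 + 11)/6 = 42/6 = 7; σ²_D = ((11−3)/6)² = 1.778
te_E = (3 + 4·7 + 17)/6 = 48/6 = 8; σ²_E = ((17−3)/6)² = 5.444
te_F = (3 + 4·5 + 7)/6 = 30/6 = 5; σ²_F = ((7−3)/6)² = 0.444
te_G = (1 + 4·3 + 11)/6 = 24/6 = 4; σ²_G = ((11−1)/6)² = 2.778

Forward pass:
ES_A = 0; EF_A = 11
ES_B = 0; EF_B = 13
ES_C = 0; EF_C = 9
ES_D = 13; EF_D = 13+7 = 20
ES_E = 9; EF_E = 9+8 = 17
ES_F = max(EF_A=11, EF_C=9) = 11; EF_F = 11+5 = 16
ES_G = max(EF_C=9, EF_D=20, EF_E=17, EF_F=16) = 20; EF_G = 20+4 = 24
Expected project duration μ = 24 hours. Critical path: B → D → G.

Variance along critical path = 1.778 + 1.778 + 2.778 = 6.333
σ = √6.333 = 2.517 hours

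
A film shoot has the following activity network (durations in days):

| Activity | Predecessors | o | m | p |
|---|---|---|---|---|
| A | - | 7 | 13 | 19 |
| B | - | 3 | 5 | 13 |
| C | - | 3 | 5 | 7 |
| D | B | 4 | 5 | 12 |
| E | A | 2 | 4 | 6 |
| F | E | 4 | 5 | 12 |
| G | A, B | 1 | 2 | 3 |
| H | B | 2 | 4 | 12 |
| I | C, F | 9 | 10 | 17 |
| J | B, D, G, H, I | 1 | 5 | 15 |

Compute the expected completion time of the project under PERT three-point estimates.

40 days

te_A = (7 + 4·13 + 19)/6 = 78/6 = 13
te_B = (3 + 4·5 + 13)/6 = 36/6 = 6
te_C = (3 + 4·5 + 7)/6 = 30/6 = 5
te_D = (4 + 4·5 + 12)/6 = 36/6 = 6
te_E = (2 + 4·4 + 6)/6 = 24/6 = 4
te_F = (4 + 4·5 + 12)/6 = 36/6 = 6
te_G = (1 + 4·2 + 3)/6 = 12/6 = 2
te_H = (2 + 4·4 + 12)/6 = 30/6 = 5
te_I = (9 + 4·10 + 17)/6 = 66/6 = 11
te_J = (1 + 4·5 + 15)/6 = 36/6 = 6

Forward pass:
ES_A = 0; EF_A = 13
ES_B = 0; EF_B = 6
ES_C = 0; EF_C = 5
ES_D = 6; EF_D = 6+6 = 12
ES_E = 13; EF_E = 13+4 = 17
ES_F = 17; EF_F = 17+6 = 23
ES_G = max(EF_A=13, EF_B=6) = 13; EF_G = 13+2 = 15
ES_H = 6; EF_H = 6+5 = 11
ES_I = max(EF_C=5, EF_F=23) = 23; EF_I = 23+11 = 34
ES_J = max(EF_B=6, EF_D=12, EF_G=15, EF_H=11, EF_I=34) = 34; EF_J = 34+6 = 40
Expected project duration μ = 40 days. Critical path: A → E → F → I → J.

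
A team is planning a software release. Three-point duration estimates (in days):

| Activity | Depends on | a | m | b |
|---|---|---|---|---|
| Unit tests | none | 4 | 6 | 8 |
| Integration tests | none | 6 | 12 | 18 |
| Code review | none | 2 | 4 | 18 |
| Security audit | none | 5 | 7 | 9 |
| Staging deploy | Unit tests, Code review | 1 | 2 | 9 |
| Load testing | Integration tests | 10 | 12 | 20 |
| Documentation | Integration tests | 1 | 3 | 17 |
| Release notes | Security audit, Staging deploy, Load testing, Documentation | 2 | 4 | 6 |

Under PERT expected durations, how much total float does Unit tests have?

16 days

te_Unit tests = (4 + 4·6 + 8)/6 = 36/6 = 6
te_Integration tests = (6 + 4·12 + 18)/6 = 72/6 = 12
te_Code review = (2 + 4·4 + 18)/6 = 36/6 = 6
te_Security audit = (5 + 4·7 + 9)/6 = 42/6 = 7
te_Staging deploy = (1 + 4·2 + 9)/6 = 18/6 = 3
te_Load testing = (10 + 4·12 + 20)/6 = 78/6 = 13
te_Documentation = (1 + 4·3 + 17)/6 = 30/6 = 5
te_Release notes = (2 + 4·4 + 6)/6 = 24/6 = 4

Forward pass:
ES_Unit tests = 0; EF_Unit tests = 6
ES_Integration tests = 0; EF_Integration tests = 12
ES_Code review = 0; EF_Code review = 6
ES_Security audit = 0; EF_Security audit = 7
ES_Staging deploy = max(EF_Unit tests=6, EF_Code review=6) = 6; EF_Staging deploy = 6+3 = 9
ES_Load testing = 12; EF_Load testing = 12+13 = 25
ES_Documentation = 12; EF_Documentation = 12+5 = 17
ES_Release notes = max(EF_Security audit=7, EF_Staging deploy=9, EF_Load testing=25, EF_Documentation=17) = 25; EF_Release notes = 25+4 = 29
Expected project duration μ = 29 days. Critical path: Integration tests → Load testing → Release notes.

Backward pass:
LF_Release notes = 29; LS_Release notes = 29−4 = 25
LF_Documentation = LS_Release notes = 25; LS_Documentation = 25−5 = 20
LF_Load testing = LS_Release notes = 25; LS_Load testing = 25−13 = 12
LF_Staging deploy = LS_Release notes = 25; LS_Staging deploy = 25−3 = 22
LF_Security audit = LS_Release notes = 25; LS_Security audit = 25−7 = 18
LF_Code review = LS_Staging deploy = 22; LS_Code review = 22−6 = 16
LF_Integration tests = min(LS_Load testing=12, LS_Documentation=20) = 12; LS_Integration tests = 12−12 = 0
LF_Unit tests = LS_Staging deploy = 22; LS_Unit tests = 22−6 = 16
Slack_Unit tests = LS_Unit tests − ES_Unit tests = 16 − 0 = 16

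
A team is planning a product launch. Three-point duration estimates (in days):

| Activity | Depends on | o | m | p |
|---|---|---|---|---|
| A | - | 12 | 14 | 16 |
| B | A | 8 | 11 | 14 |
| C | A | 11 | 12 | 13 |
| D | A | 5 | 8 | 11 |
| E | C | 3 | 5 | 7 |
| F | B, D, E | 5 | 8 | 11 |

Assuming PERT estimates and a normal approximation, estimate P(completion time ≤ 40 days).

te_A = (12 + 4·14 + 16)/6 = 84/6 = 14; σ²_A = ((16−12)/6)² = 0.444
te_B = (8 + 4·11 + 14)/6 = 66/6 = 11; σ²_B = ((14−8)/6)² = 1.000
te_C = (11 + 4·12 + 13)/6 = 72/6 = 12; σ²_C = ((13−11)/6)² = 0.111
te_D = (5 + 4·8 + 11)/6 = 48/6 = 8; σ²_D = ((11−5)/6)² = 1.000
te_E = (3 + 4·5 + 7)/6 = 30/6 = 5; σ²_E = ((7−3)/6)² = 0.444
te_F = (5 + 4·8 + 11)/6 = 48/6 = 8; σ²_F = ((11−5)/6)² = 1.000

Forward pass:
ES_A = 0; EF_A = 14
ES_B = 14; EF_B = 14+11 = 25
ES_C = 14; EF_C = 14+12 = 26
ES_D = 14; EF_D = 14+8 = 22
ES_E = 26; EF_E = 26+5 = 31
ES_F = max(EF_B=25, EF_D=22, EF_E=31) = 31; EF_F = 31+8 = 39
Expected project duration μ = 39 days. Critical path: A → C → E → F.

Variance along critical path = 0.444 + 0.111 + 0.444 + 1.000 = 2.000; σ = √2.000 = 1.414 days.
Z = (40 − 39) / 1.414 = 0.707
P(T ≤ 40) = Φ(0.707) ≈ 0.760

0.760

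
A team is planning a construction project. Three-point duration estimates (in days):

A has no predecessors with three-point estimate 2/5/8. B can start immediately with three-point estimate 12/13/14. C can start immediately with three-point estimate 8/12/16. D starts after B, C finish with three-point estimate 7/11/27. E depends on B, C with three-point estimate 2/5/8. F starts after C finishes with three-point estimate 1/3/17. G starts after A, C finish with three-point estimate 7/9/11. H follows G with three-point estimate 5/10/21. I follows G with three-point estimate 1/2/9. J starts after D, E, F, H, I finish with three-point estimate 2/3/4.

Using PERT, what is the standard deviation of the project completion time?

te_A = (2 + 4·5 + 8)/6 = 30/6 = 5; σ²_A = ((8−2)/6)² = 1.000
te_B = (12 + 4·13 + 14)/6 = 78/6 = 13; σ²_B = ((14−12)/6)² = 0.111
te_C = (8 + 4·12 + 16)/6 = 72/6 = 12; σ²_C = ((16−8)/6)² = 1.778
te_D = (7 + 4·11 + 27)/6 = 78/6 = 13; σ²_D = ((27−7)/6)² = 11.111
te_E = (2 + 4·5 + 8)/6 = 30/6 = 5; σ²_E = ((8−2)/6)² = 1.000
te_F = (1 + 4·3 + 17)/6 = 30/6 = 5; σ²_F = ((17−1)/6)² = 7.111
te_G = (7 + 4·9 + 11)/6 = 54/6 = 9; σ²_G = ((11−7)/6)² = 0.444
te_H = (5 + 4·10 + 21)/6 = 66/6 = 11; σ²_H = ((21−5)/6)² = 7.111
te_I = (1 + 4·2 + 9)/6 = 18/6 = 3; σ²_I = ((9−1)/6)² = 1.778
te_J = (2 + 4·3 + 4)/6 = 18/6 = 3; σ²_J = ((4−2)/6)² = 0.111

Forward pass:
ES_A = 0; EF_A = 5
ES_B = 0; EF_B = 13
ES_C = 0; EF_C = 12
ES_D = max(EF_B=13, EF_C=12) = 13; EF_D = 13+13 = 26
ES_E = max(EF_B=13, EF_C=12) = 13; EF_E = 13+5 = 18
ES_F = 12; EF_F = 12+5 = 17
ES_G = max(EF_A=5, EF_C=12) = 12; EF_G = 12+9 = 21
ES_H = 21; EF_H = 21+11 = 32
ES_I = 21; EF_I = 21+3 = 24
ES_J = max(EF_D=26, EF_E=18, EF_F=17, EF_H=32, EF_I=24) = 32; EF_J = 32+3 = 35
Expected project duration μ = 35 days. Critical path: C → G → H → J.

Variance along critical path = 1.778 + 0.444 + 7.111 + 0.111 = 9.444
σ = √9.444 = 3.073 days

3.07 days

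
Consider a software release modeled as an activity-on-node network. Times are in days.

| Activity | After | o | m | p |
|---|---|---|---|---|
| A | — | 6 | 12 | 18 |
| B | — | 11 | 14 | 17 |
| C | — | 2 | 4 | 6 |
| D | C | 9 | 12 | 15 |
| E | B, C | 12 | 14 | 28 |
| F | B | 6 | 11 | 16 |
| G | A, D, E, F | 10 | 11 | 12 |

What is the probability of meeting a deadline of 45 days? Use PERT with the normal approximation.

0.918

te_A = (6 + 4·12 + 18)/6 = 72/6 = 12; σ²_A = ((18−6)/6)² = 4.000
te_B = (11 + 4·14 + 17)/6 = 84/6 = 14; σ²_B = ((17−11)/6)² = 1.000
te_C = (2 + 4·4 + 6)/6 = 24/6 = 4; σ²_C = ((6−2)/6)² = 0.444
te_D = (9 + 4·12 + 15)/6 = 72/6 = 12; σ²_D = ((15−9)/6)² = 1.000
te_E = (12 + 4·14 + 28)/6 = 96/6 = 16; σ²_E = ((28−12)/6)² = 7.111
te_F = (6 + 4·11 + 16)/6 = 66/6 = 11; σ²_F = ((16−6)/6)² = 2.778
te_G = (10 + 4·11 + 12)/6 = 66/6 = 11; σ²_G = ((12−10)/6)² = 0.111

Forward pass:
ES_A = 0; EF_A = 12
ES_B = 0; EF_B = 14
ES_C = 0; EF_C = 4
ES_D = 4; EF_D = 4+12 = 16
ES_E = max(EF_B=14, EF_C=4) = 14; EF_E = 14+16 = 30
ES_F = 14; EF_F = 14+11 = 25
ES_G = max(EF_A=12, EF_D=16, EF_E=30, EF_F=25) = 30; EF_G = 30+11 = 41
Expected project duration μ = 41 days. Critical path: B → E → G.

Variance along critical path = 1.000 + 7.111 + 0.111 = 8.222; σ = √8.222 = 2.867 days.
Z = (45 − 41) / 2.867 = 1.395
P(T ≤ 45) = Φ(1.395) ≈ 0.918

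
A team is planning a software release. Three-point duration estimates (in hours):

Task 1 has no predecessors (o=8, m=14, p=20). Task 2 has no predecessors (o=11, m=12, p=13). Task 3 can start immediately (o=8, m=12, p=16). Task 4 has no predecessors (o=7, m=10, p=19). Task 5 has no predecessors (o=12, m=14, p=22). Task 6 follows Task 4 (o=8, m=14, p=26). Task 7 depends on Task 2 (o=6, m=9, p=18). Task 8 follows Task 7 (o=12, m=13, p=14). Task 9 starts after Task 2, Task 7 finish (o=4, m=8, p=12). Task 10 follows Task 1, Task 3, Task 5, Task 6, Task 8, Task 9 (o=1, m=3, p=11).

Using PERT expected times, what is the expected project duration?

39 hours

te_Task 1 = (8 + 4·14 + 20)/6 = 84/6 = 14
te_Task 2 = (11 + 4·12 + 13)/6 = 72/6 = 12
te_Task 3 = (8 + 4·12 + 16)/6 = 72/6 = 12
te_Task 4 = (7 + 4·10 + 19)/6 = 66/6 = 11
te_Task 5 = (12 + 4·14 + 22)/6 = 90/6 = 15
te_Task 6 = (8 + 4·14 + 26)/6 = 90/6 = 15
te_Task 7 = (6 + 4·9 + 18)/6 = 60/6 = 10
te_Task 8 = (12 + 4·13 + 14)/6 = 78/6 = 13
te_Task 9 = (4 + 4·8 + 12)/6 = 48/6 = 8
te_Task 10 = (1 + 4·3 + 11)/6 = 24/6 = 4

Forward pass:
ES_Task 1 = 0; EF_Task 1 = 14
ES_Task 2 = 0; EF_Task 2 = 12
ES_Task 3 = 0; EF_Task 3 = 12
ES_Task 4 = 0; EF_Task 4 = 11
ES_Task 5 = 0; EF_Task 5 = 15
ES_Task 6 = 11; EF_Task 6 = 11+15 = 26
ES_Task 7 = 12; EF_Task 7 = 12+10 = 22
ES_Task 8 = 22; EF_Task 8 = 22+13 = 35
ES_Task 9 = max(EF_Task 2=12, EF_Task 7=22) = 22; EF_Task 9 = 22+8 = 30
ES_Task 10 = max(EF_Task 1=14, EF_Task 3=12, EF_Task 5=15, EF_Task 6=26, EF_Task 8=35, EF_Task 9=30) = 35; EF_Task 10 = 35+4 = 39
Expected project duration μ = 39 hours. Critical path: Task 2 → Task 7 → Task 8 → Task 10.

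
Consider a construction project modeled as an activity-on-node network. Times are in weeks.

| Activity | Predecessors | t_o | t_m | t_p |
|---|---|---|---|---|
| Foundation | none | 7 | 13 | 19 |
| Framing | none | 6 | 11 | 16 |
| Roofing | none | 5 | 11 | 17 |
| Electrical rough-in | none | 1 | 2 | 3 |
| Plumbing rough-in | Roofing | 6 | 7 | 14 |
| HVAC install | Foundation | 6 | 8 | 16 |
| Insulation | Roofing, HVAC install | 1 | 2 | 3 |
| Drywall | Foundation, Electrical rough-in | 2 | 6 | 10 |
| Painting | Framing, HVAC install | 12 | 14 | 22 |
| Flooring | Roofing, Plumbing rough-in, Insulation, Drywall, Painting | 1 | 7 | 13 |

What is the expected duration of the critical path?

te_Foundation = (7 + 4·13 + 19)/6 = 78/6 = 13
te_Framing = (6 + 4·11 + 16)/6 = 66/6 = 11
te_Roofing = (5 + 4·11 + 17)/6 = 66/6 = 11
te_Electrical rough-in = (1 + 4·2 + 3)/6 = 12/6 = 2
te_Plumbing rough-in = (6 + 4·7 + 14)/6 = 48/6 = 8
te_HVAC install = (6 + 4·8 + 16)/6 = 54/6 = 9
te_Insulation = (1 + 4·2 + 3)/6 = 12/6 = 2
te_Drywall = (2 + 4·6 + 10)/6 = 36/6 = 6
te_Painting = (12 + 4·14 + 22)/6 = 90/6 = 15
te_Flooring = (1 + 4·7 + 13)/6 = 42/6 = 7

Forward pass:
ES_Foundation = 0; EF_Foundation = 13
ES_Framing = 0; EF_Framing = 11
ES_Roofing = 0; EF_Roofing = 11
ES_Electrical rough-in = 0; EF_Electrical rough-in = 2
ES_Plumbing rough-in = 11; EF_Plumbing rough-in = 11+8 = 19
ES_HVAC install = 13; EF_HVAC install = 13+9 = 22
ES_Insulation = max(EF_Roofing=11, EF_HVAC install=22) = 22; EF_Insulation = 22+2 = 24
ES_Drywall = max(EF_Foundation=13, EF_Electrical rough-in=2) = 13; EF_Drywall = 13+6 = 19
ES_Painting = max(EF_Framing=11, EF_HVAC install=22) = 22; EF_Painting = 22+15 = 37
ES_Flooring = max(EF_Roofing=11, EF_Plumbing rough-in=19, EF_Insulation=24, EF_Drywall=19, EF_Painting=37) = 37; EF_Flooring = 37+7 = 44
Expected project duration μ = 44 weeks. Critical path: Foundation → HVAC install → Painting → Flooring.

44 weeks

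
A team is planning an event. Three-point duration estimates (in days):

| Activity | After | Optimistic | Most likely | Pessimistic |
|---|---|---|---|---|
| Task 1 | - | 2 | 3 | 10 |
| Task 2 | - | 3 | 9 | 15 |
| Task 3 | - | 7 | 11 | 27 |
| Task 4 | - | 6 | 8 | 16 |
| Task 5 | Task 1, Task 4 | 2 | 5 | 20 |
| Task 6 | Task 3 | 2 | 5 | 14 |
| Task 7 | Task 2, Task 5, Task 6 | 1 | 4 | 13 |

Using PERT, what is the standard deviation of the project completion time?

4.37 days

te_Task 1 = (2 + 4·3 + 10)/6 = 24/6 = 4; σ²_Task 1 = ((10−2)/6)² = 1.778
te_Task 2 = (3 + 4·9 + 15)/6 = 54/6 = 9; σ²_Task 2 = ((15−3)/6)² = 4.000
te_Task 3 = (7 + 4·11 + 27)/6 = 78/6 = 13; σ²_Task 3 = ((27−7)/6)² = 11.111
te_Task 4 = (6 + 4·8 + 16)/6 = 54/6 = 9; σ²_Task 4 = ((16−6)/6)² = 2.778
te_Task 5 = (2 + 4·5 + 20)/6 = 42/6 = 7; σ²_Task 5 = ((20−2)/6)² = 9.000
te_Task 6 = (2 + 4·5 + 14)/6 = 36/6 = 6; σ²_Task 6 = ((14−2)/6)² = 4.000
te_Task 7 = (1 + 4·4 + 13)/6 = 30/6 = 5; σ²_Task 7 = ((13−1)/6)² = 4.000

Forward pass:
ES_Task 1 = 0; EF_Task 1 = 4
ES_Task 2 = 0; EF_Task 2 = 9
ES_Task 3 = 0; EF_Task 3 = 13
ES_Task 4 = 0; EF_Task 4 = 9
ES_Task 5 = max(EF_Task 1=4, EF_Task 4=9) = 9; EF_Task 5 = 9+7 = 16
ES_Task 6 = 13; EF_Task 6 = 13+6 = 19
ES_Task 7 = max(EF_Task 2=9, EF_Task 5=16, EF_Task 6=19) = 19; EF_Task 7 = 19+5 = 24
Expected project duration μ = 24 days. Critical path: Task 3 → Task 6 → Task 7.

Variance along critical path = 11.111 + 4.000 + 4.000 = 19.111
σ = √19.111 = 4.372 days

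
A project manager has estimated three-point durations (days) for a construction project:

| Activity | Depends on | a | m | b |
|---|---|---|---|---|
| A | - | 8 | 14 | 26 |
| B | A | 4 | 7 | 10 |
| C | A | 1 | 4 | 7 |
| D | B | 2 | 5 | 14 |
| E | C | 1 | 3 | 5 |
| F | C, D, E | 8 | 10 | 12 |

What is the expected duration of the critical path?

te_A = (8 + 4·14 + 26)/6 = 90/6 = 15
te_B = (4 + 4·7 + 10)/6 = 42/6 = 7
te_C = (1 + 4·4 + 7)/6 = 24/6 = 4
te_D = (2 + 4·5 + 14)/6 = 36/6 = 6
te_E = (1 + 4·3 + 5)/6 = 18/6 = 3
te_F = (8 + 4·10 + 12)/6 = 60/6 = 10

Forward pass:
ES_A = 0; EF_A = 15
ES_B = 15; EF_B = 15+7 = 22
ES_C = 15; EF_C = 15+4 = 19
ES_D = 22; EF_D = 22+6 = 28
ES_E = 19; EF_E = 19+3 = 22
ES_F = max(EF_C=19, EF_D=28, EF_E=22) = 28; EF_F = 28+10 = 38
Expected project duration μ = 38 days. Critical path: A → B → D → F.

38 days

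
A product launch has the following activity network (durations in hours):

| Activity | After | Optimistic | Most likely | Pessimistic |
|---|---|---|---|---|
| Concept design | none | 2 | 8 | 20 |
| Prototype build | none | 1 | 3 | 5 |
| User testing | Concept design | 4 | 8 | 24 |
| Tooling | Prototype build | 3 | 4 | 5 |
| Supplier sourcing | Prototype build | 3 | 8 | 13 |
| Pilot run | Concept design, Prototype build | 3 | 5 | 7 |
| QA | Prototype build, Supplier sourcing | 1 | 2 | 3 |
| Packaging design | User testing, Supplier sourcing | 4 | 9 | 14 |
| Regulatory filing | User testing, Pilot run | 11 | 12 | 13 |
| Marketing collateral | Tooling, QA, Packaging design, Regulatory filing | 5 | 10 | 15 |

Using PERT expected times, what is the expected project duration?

41 hours

te_Concept design = (2 + 4·8 + 20)/6 = 54/6 = 9
te_Prototype build = (1 + 4·3 + 5)/6 = 18/6 = 3
te_User testing = (4 + 4·8 + 24)/6 = 60/6 = 10
te_Tooling = (3 + 4·4 + 5)/6 = 24/6 = 4
te_Supplier sourcing = (3 + 4·8 + 13)/6 = 48/6 = 8
te_Pilot run = (3 + 4·5 + 7)/6 = 30/6 = 5
te_QA = (1 + 4·2 + 3)/6 = 12/6 = 2
te_Packaging design = (4 + 4·9 + 14)/6 = 54/6 = 9
te_Regulatory filing = (11 + 4·12 + 13)/6 = 72/6 = 12
te_Marketing collateral = (5 + 4·10 + 15)/6 = 60/6 = 10

Forward pass:
ES_Concept design = 0; EF_Concept design = 9
ES_Prototype build = 0; EF_Prototype build = 3
ES_User testing = 9; EF_User testing = 9+10 = 19
ES_Tooling = 3; EF_Tooling = 3+4 = 7
ES_Supplier sourcing = 3; EF_Supplier sourcing = 3+8 = 11
ES_Pilot run = max(EF_Concept design=9, EF_Prototype build=3) = 9; EF_Pilot run = 9+5 = 14
ES_QA = max(EF_Prototype build=3, EF_Supplier sourcing=11) = 11; EF_QA = 11+2 = 13
ES_Packaging design = max(EF_User testing=19, EF_Supplier sourcing=11) = 19; EF_Packaging design = 19+9 = 28
ES_Regulatory filing = max(EF_User testing=19, EF_Pilot run=14) = 19; EF_Regulatory filing = 19+12 = 31
ES_Marketing collateral = max(EF_Tooling=7, EF_QA=13, EF_Packaging design=28, EF_Regulatory filing=31) = 31; EF_Marketing collateral = 31+10 = 41
Expected project duration μ = 41 hours. Critical path: Concept design → User testing → Regulatory filing → Marketing collateral.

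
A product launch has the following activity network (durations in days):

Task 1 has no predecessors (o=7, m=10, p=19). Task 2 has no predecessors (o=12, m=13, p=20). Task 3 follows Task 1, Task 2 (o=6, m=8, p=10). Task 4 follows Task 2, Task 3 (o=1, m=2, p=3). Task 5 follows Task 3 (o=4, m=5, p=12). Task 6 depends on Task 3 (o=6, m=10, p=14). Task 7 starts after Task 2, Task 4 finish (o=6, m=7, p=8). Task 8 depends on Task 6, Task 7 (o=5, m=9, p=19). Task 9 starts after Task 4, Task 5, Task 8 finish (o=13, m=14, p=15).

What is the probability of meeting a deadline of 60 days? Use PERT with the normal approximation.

0.902

te_Task 1 = (7 + 4·10 + 19)/6 = 66/6 = 11; σ²_Task 1 = ((19−7)/6)² = 4.000
te_Task 2 = (12 + 4·13 + 20)/6 = 84/6 = 14; σ²_Task 2 = ((20−12)/6)² = 1.778
te_Task 3 = (6 + 4·8 + 10)/6 = 48/6 = 8; σ²_Task 3 = ((10−6)/6)² = 0.444
te_Task 4 = (1 + 4·2 + 3)/6 = 12/6 = 2; σ²_Task 4 = ((3−1)/6)² = 0.111
te_Task 5 = (4 + 4·5 + 12)/6 = 36/6 = 6; σ²_Task 5 = ((12−4)/6)² = 1.778
te_Task 6 = (6 + 4·10 + 14)/6 = 60/6 = 10; σ²_Task 6 = ((14−6)/6)² = 1.778
te_Task 7 = (6 + 4·7 + 8)/6 = 42/6 = 7; σ²_Task 7 = ((8−6)/6)² = 0.111
te_Task 8 = (5 + 4·9 + 19)/6 = 60/6 = 10; σ²_Task 8 = ((19−5)/6)² = 5.444
te_Task 9 = (13 + 4·14 + 15)/6 = 84/6 = 14; σ²_Task 9 = ((15−13)/6)² = 0.111

Forward pass:
ES_Task 1 = 0; EF_Task 1 = 11
ES_Task 2 = 0; EF_Task 2 = 14
ES_Task 3 = max(EF_Task 1=11, EF_Task 2=14) = 14; EF_Task 3 = 14+8 = 22
ES_Task 4 = max(EF_Task 2=14, EF_Task 3=22) = 22; EF_Task 4 = 22+2 = 24
ES_Task 5 = 22; EF_Task 5 = 22+6 = 28
ES_Task 6 = 22; EF_Task 6 = 22+10 = 32
ES_Task 7 = max(EF_Task 2=14, EF_Task 4=24) = 24; EF_Task 7 = 24+7 = 31
ES_Task 8 = max(EF_Task 6=32, EF_Task 7=31) = 32; EF_Task 8 = 32+10 = 42
ES_Task 9 = max(EF_Task 4=24, EF_Task 5=28, EF_Task 8=42) = 42; EF_Task 9 = 42+14 = 56
Expected project duration μ = 56 days. Critical path: Task 2 → Task 3 → Task 6 → Task 8 → Task 9.

Variance along critical path = 1.778 + 0.444 + 1.778 + 5.444 + 0.111 = 9.556; σ = √9.556 = 3.091 days.
Z = (60 − 56) / 3.091 = 1.294
P(T ≤ 60) = Φ(1.294) ≈ 0.902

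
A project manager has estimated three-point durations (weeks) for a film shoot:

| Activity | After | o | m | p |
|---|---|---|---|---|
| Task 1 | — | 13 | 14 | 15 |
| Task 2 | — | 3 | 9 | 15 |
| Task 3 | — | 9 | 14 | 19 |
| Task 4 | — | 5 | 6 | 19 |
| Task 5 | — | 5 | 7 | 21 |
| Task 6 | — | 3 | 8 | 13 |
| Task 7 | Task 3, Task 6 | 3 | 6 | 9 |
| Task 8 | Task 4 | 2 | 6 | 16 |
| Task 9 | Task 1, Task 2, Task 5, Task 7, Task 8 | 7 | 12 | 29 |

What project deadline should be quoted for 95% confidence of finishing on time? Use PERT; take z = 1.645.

40.8 weeks

te_Task 1 = (13 + 4·14 + 15)/6 = 84/6 = 14; σ²_Task 1 = ((15−13)/6)² = 0.111
te_Task 2 = (3 + 4·9 + 15)/6 = 54/6 = 9; σ²_Task 2 = ((15−3)/6)² = 4.000
te_Task 3 = (9 + 4·14 + 19)/6 = 84/6 = 14; σ²_Task 3 = ((19−9)/6)² = 2.778
te_Task 4 = (5 + 4·6 + 19)/6 = 48/6 = 8; σ²_Task 4 = ((19−5)/6)² = 5.444
te_Task 5 = (5 + 4·7 + 21)/6 = 54/6 = 9; σ²_Task 5 = ((21−5)/6)² = 7.111
te_Task 6 = (3 + 4·8 + 13)/6 = 48/6 = 8; σ²_Task 6 = ((13−3)/6)² = 2.778
te_Task 7 = (3 + 4·6 + 9)/6 = 36/6 = 6; σ²_Task 7 = ((9−3)/6)² = 1.000
te_Task 8 = (2 + 4·6 + 16)/6 = 42/6 = 7; σ²_Task 8 = ((16−2)/6)² = 5.444
te_Task 9 = (7 + 4·12 + 29)/6 = 84/6 = 14; σ²_Task 9 = ((29−7)/6)² = 13.444

Forward pass:
ES_Task 1 = 0; EF_Task 1 = 14
ES_Task 2 = 0; EF_Task 2 = 9
ES_Task 3 = 0; EF_Task 3 = 14
ES_Task 4 = 0; EF_Task 4 = 8
ES_Task 5 = 0; EF_Task 5 = 9
ES_Task 6 = 0; EF_Task 6 = 8
ES_Task 7 = max(EF_Task 3=14, EF_Task 6=8) = 14; EF_Task 7 = 14+6 = 20
ES_Task 8 = 8; EF_Task 8 = 8+7 = 15
ES_Task 9 = max(EF_Task 1=14, EF_Task 2=9, EF_Task 5=9, EF_Task 7=20, EF_Task 8=15) = 20; EF_Task 9 = 20+14 = 34
Expected project duration μ = 34 weeks. Critical path: Task 3 → Task 7 → Task 9.

Variance along critical path = 2.778 + 1.000 + 13.444 = 17.222; σ = 4.150 weeks.
D = μ + z·σ = 34 + 1.645·4.150 = 40.8 weeks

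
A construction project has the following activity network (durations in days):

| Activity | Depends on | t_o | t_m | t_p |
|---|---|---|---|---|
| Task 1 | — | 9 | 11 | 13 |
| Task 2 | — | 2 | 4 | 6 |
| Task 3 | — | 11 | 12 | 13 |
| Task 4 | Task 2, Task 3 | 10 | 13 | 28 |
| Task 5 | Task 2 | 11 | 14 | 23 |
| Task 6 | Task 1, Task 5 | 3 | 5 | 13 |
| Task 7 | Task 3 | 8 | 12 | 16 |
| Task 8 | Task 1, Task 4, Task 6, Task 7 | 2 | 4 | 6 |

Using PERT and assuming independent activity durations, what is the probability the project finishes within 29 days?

te_Task 1 = (9 + 4·11 + 13)/6 = 66/6 = 11; σ²_Task 1 = ((13−9)/6)² = 0.444
te_Task 2 = (2 + 4·4 + 6)/6 = 24/6 = 4; σ²_Task 2 = ((6−2)/6)² = 0.444
te_Task 3 = (11 + 4·12 + 13)/6 = 72/6 = 12; σ²_Task 3 = ((13−11)/6)² = 0.111
te_Task 4 = (10 + 4·13 + 28)/6 = 90/6 = 15; σ²_Task 4 = ((28−10)/6)² = 9.000
te_Task 5 = (11 + 4·14 + 23)/6 = 90/6 = 15; σ²_Task 5 = ((23−11)/6)² = 4.000
te_Task 6 = (3 + 4·5 + 13)/6 = 36/6 = 6; σ²_Task 6 = ((13−3)/6)² = 2.778
te_Task 7 = (8 + 4·12 + 16)/6 = 72/6 = 12; σ²_Task 7 = ((16−8)/6)² = 1.778
te_Task 8 = (2 + 4·4 + 6)/6 = 24/6 = 4; σ²_Task 8 = ((6−2)/6)² = 0.444

Forward pass:
ES_Task 1 = 0; EF_Task 1 = 11
ES_Task 2 = 0; EF_Task 2 = 4
ES_Task 3 = 0; EF_Task 3 = 12
ES_Task 4 = max(EF_Task 2=4, EF_Task 3=12) = 12; EF_Task 4 = 12+15 = 27
ES_Task 5 = 4; EF_Task 5 = 4+15 = 19
ES_Task 6 = max(EF_Task 1=11, EF_Task 5=19) = 19; EF_Task 6 = 19+6 = 25
ES_Task 7 = 12; EF_Task 7 = 12+12 = 24
ES_Task 8 = max(EF_Task 1=11, EF_Task 4=27, EF_Task 6=25, EF_Task 7=24) = 27; EF_Task 8 = 27+4 = 31
Expected project duration μ = 31 days. Critical path: Task 3 → Task 4 → Task 8.

Variance along critical path = 0.111 + 9.000 + 0.444 = 9.556; σ = √9.556 = 3.091 days.
Z = (29 − 31) / 3.091 = -0.647
P(T ≤ 29) = Φ(-0.647) ≈ 0.259

0.259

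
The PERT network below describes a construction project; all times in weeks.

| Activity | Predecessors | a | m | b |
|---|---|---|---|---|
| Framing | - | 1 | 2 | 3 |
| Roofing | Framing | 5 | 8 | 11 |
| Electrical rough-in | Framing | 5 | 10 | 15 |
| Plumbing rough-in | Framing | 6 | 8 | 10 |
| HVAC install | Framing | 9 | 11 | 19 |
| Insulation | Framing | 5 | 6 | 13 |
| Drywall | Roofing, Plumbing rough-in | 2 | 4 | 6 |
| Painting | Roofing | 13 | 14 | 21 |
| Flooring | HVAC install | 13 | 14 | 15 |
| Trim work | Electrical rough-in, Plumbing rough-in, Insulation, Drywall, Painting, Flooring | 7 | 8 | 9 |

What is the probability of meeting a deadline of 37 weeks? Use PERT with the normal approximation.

te_Framing = (1 + 4·2 + 3)/6 = 12/6 = 2; σ²_Framing = ((3−1)/6)² = 0.111
te_Roofing = (5 + 4·8 + 11)/6 = 48/6 = 8; σ²_Roofing = ((11−5)/6)² = 1.000
te_Electrical rough-in = (5 + 4·10 + 15)/6 = 60/6 = 10; σ²_Electrical rough-in = ((15−5)/6)² = 2.778
te_Plumbing rough-in = (6 + 4·8 + 10)/6 = 48/6 = 8; σ²_Plumbing rough-in = ((10−6)/6)² = 0.444
te_HVAC install = (9 + 4·11 + 19)/6 = 72/6 = 12; σ²_HVAC install = ((19−9)/6)² = 2.778
te_Insulation = (5 + 4·6 + 13)/6 = 42/6 = 7; σ²_Insulation = ((13−5)/6)² = 1.778
te_Drywall = (2 + 4·4 + 6)/6 = 24/6 = 4; σ²_Drywall = ((6−2)/6)² = 0.444
te_Painting = (13 + 4·14 + 21)/6 = 90/6 = 15; σ²_Painting = ((21−13)/6)² = 1.778
te_Flooring = (13 + 4·14 + 15)/6 = 84/6 = 14; σ²_Flooring = ((15−13)/6)² = 0.111
te_Trim work = (7 + 4·8 + 9)/6 = 48/6 = 8; σ²_Trim work = ((9−7)/6)² = 0.111

Forward pass:
ES_Framing = 0; EF_Framing = 2
ES_Roofing = 2; EF_Roofing = 2+8 = 10
ES_Electrical rough-in = 2; EF_Electrical rough-in = 2+10 = 12
ES_Plumbing rough-in = 2; EF_Plumbing rough-in = 2+8 = 10
ES_HVAC install = 2; EF_HVAC install = 2+12 = 14
ES_Insulation = 2; EF_Insulation = 2+7 = 9
ES_Drywall = max(EF_Roofing=10, EF_Plumbing rough-in=10) = 10; EF_Drywall = 10+4 = 14
ES_Painting = 10; EF_Painting = 10+15 = 25
ES_Flooring = 14; EF_Flooring = 14+14 = 28
ES_Trim work = max(EF_Electrical rough-in=12, EF_Plumbing rough-in=10, EF_Insulation=9, EF_Drywall=14, EF_Painting=25, EF_Flooring=28) = 28; EF_Trim work = 28+8 = 36
Expected project duration μ = 36 weeks. Critical path: Framing → HVAC install → Flooring → Trim work.

Variance along critical path = 0.111 + 2.778 + 0.111 + 0.111 = 3.111; σ = √3.111 = 1.764 weeks.
Z = (37 − 36) / 1.764 = 0.567
P(T ≤ 37) = Φ(0.567) ≈ 0.715

0.715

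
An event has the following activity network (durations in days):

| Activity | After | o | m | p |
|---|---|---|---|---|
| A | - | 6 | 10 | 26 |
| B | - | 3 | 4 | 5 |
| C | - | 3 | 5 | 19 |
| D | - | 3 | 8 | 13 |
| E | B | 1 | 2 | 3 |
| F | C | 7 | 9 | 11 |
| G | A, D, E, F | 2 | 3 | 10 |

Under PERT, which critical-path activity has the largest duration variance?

te_A = (6 + 4·10 + 26)/6 = 72/6 = 12; σ²_A = ((26−6)/6)² = 11.111
te_B = (3 + 4·4 + 5)/6 = 24/6 = 4; σ²_B = ((5−3)/6)² = 0.111
te_C = (3 + 4·5 + 19)/6 = 42/6 = 7; σ²_C = ((19−3)/6)² = 7.111
te_D = (3 + 4·8 + 13)/6 = 48/6 = 8; σ²_D = ((13−3)/6)² = 2.778
te_E = (1 + 4·2 + 3)/6 = 12/6 = 2; σ²_E = ((3−1)/6)² = 0.111
te_F = (7 + 4·9 + 11)/6 = 54/6 = 9; σ²_F = ((11−7)/6)² = 0.444
te_G = (2 + 4·3 + 10)/6 = 24/6 = 4; σ²_G = ((10−2)/6)² = 1.778

Forward pass:
ES_A = 0; EF_A = 12
ES_B = 0; EF_B = 4
ES_C = 0; EF_C = 7
ES_D = 0; EF_D = 8
ES_E = 4; EF_E = 4+2 = 6
ES_F = 7; EF_F = 7+9 = 16
ES_G = max(EF_A=12, EF_D=8, EF_E=6, EF_F=16) = 16; EF_G = 16+4 = 20
Expected project duration μ = 20 days. Critical path: C → F → G.

Variances on critical path: σ²_C=7.111, σ²_F=0.444, σ²_G=1.778.
Largest is σ²_C = 7.111.

C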